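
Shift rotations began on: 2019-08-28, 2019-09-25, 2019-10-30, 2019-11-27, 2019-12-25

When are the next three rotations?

2020-01-29, 2020-02-26, 2020-03-25

Every date is a Wednesday; gaps 28, 35, 28, 28 days.
Each is the last Wednesday of its month (at least one falls on the 29th or later, ruling out '4th Wednesday').
January 2020 ends with Wednesday 2020-01-29.
Last Wednesday of February 2020: 2020-02-26.
Last Wednesday of March 2020: 2020-03-25.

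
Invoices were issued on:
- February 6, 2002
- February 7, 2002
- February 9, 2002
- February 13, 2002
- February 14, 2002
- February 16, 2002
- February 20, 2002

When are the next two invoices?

Every event lands on a Wednesday or Thursday or Saturday (gaps cycle 1, 2, 4, 1, 2, 4).
So the schedule is: every Wednesday, Thursday and Saturday.
The following Thursday is February 21, 2002.
The following Saturday is February 23, 2002.

February 21, 2002; February 23, 2002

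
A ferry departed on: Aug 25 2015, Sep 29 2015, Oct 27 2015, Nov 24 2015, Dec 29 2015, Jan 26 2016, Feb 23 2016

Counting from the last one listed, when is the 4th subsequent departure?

Jun 28 2016

Every date is a Tuesday; gaps 35, 28, 28, 35, 28, 28 days.
Each is the last Tuesday of its month (at least one falls on the 29th or later, ruling out '4th Tuesday').
March 2016 ends with Tuesday Mar 29 2016.
April 2016 ends with Tuesday Apr 26 2016.
May 2016 ends with Tuesday May 31 2016.
June 2016 ends with Tuesday Jun 28 2016.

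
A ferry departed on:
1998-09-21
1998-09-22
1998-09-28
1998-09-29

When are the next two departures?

Gaps: 1, 6, 1 days — not constant, but cyclic with period 2.
The events fall on every Monday and Tuesday.
The following Monday is 1998-10-05.
Next Tuesday: 1998-10-06.

1998-10-05, 1998-10-06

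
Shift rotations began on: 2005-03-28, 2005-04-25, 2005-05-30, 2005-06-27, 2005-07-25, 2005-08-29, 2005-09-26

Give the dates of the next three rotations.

2005-10-31, 2005-11-28, 2005-12-26

All Mondays; the gaps (28, 35, 28, 28, 35, 28) vary with month length.
This is the last Monday of each month.
Last Monday of October 2005: 2005-10-31.
November 2005 ends with Monday 2005-11-28.
Last Monday of December 2005: 2005-12-26.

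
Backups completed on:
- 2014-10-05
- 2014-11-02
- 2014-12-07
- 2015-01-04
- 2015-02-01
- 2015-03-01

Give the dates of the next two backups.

2015-04-05, 2015-05-03

All dates are Sundays, 28, 35, 28, 28, 28 days apart.
Specifically, the 1st Sunday of each month.
April 2015 — 1st Sunday is 2015-04-05.
1st Sunday of May 2015: 2015-05-03.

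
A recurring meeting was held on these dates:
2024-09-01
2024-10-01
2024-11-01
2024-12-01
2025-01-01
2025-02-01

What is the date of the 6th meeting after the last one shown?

2025-08-01

Each date is the 1st; the gaps (30, 31, 30, 31, 31) track the month lengths.
The rule is the 1st of each month.
Next: March 2025 → 2025-03-01.
Next: April 2025 → 2025-04-01.
Next: May 2025 → 2025-05-01.
June 2025: 2025-06-01.
Next: July 2025 → 2025-07-01.
Next: August 2025 → 2025-08-01.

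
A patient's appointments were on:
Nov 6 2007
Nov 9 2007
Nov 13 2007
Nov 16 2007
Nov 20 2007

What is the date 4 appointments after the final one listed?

The gap pattern 3, 4, 3, 4 repeats every 2 events.
These are the Tuesdays and Fridays of each week.
The following Friday is Nov 23 2007.
The following Tuesday is Nov 27 2007.
The following Friday is Nov 30 2007.
The following Tuesday is Dec 4 2007.

Dec 4 2007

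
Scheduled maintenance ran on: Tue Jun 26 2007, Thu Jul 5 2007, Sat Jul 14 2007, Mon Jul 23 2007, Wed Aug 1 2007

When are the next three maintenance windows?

Every event comes 9 days after the last (9, 9, 9, 9).
Wed Aug 1 2007 + 9 days = Fri Aug 10 2007.
Fri Aug 10 2007 + 9 days = Sun Aug 19 2007.
Sun Aug 19 2007 + 9 days = Tue Aug 28 2007.

Fri Aug 10 2007, Sun Aug 19 2007, Tue Aug 28 2007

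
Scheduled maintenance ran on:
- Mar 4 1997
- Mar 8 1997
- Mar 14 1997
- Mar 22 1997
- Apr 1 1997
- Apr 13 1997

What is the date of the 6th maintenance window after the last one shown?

Gaps: 4, 6, 8, 10, 12 days — each gap is 2 larger than the previous one.
Next gap: 14 days. Apr 13 1997 + 14 days = Apr 27 1997.
Next gap: 16 days. Apr 27 1997 + 16 days = May 13 1997.
Next gap: 18 days. May 13 1997 + 18 days = May 31 1997.
Next gap: 20 days. May 31 1997 + 20 days = Jun 20 1997.
Next gap: 22 days. Jun 20 1997 + 22 days = Jul 12 1997.
Next gap: 24 days. Jul 12 1997 + 24 days = Aug 5 1997.

Aug 5 1997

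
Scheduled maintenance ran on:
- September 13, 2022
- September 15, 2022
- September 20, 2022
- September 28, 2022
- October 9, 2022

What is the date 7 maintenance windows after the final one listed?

The spacing grows by 3 each time: 2, 5, 8, 11 days.
Next gap: 14 days. October 9, 2022 + 14 days = October 23, 2022.
Next gap: 17 days. October 23, 2022 + 17 days = November 9, 2022.
Next gap: 20 days. November 9, 2022 + 20 days = November 29, 2022.
Next gap: 23 days. November 29, 2022 + 23 days = December 22, 2022.
Next gap: 26 days. December 22, 2022 + 26 days = January 17, 2023.
Next gap: 29 days. January 17, 2023 + 29 days = February 15, 2023.
Next gap: 32 days. February 15, 2023 + 32 days = March 19, 2023.

March 19, 2023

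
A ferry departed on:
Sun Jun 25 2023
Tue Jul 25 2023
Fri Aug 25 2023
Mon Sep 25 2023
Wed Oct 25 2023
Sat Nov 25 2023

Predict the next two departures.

Mon Dec 25 2023, Thu Jan 25 2024

The day-of-month is always 25 (30, 31, 31, 30, 31 days between events).
So this recurs on the 25th of each month.
December 2023: Mon Dec 25 2023.
Next: January 2024 → Thu Jan 25 2024.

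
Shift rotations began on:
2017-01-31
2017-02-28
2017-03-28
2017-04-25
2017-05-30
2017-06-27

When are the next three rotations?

2017-07-25, 2017-08-29, 2017-09-26

Every date is a Tuesday; gaps 28, 28, 28, 35, 28 days.
Each is the last Tuesday of its month (at least one falls on the 29th or later, ruling out '4th Tuesday').
July 2017 ends with Tuesday 2017-07-25.
Last Tuesday of August 2017: 2017-08-29.
September 2017 ends with Tuesday 2017-09-26.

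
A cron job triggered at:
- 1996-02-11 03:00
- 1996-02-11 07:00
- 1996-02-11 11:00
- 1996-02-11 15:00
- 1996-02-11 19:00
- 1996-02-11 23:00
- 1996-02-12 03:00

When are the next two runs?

Spacing: 4, 4, 4, 4, 4, 4 h — constant 4 h.
1996-02-12 03:00 + 4 h = 1996-02-12 07:00.
1996-02-12 07:00 + 4 h = 1996-02-12 11:00.

1996-02-12 07:00, 1996-02-12 11:00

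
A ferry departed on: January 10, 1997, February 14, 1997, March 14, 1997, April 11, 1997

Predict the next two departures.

May 9, 1997; June 13, 1997

All dates are Fridays, 35, 28, 28 days apart.
Specifically, the 2nd Friday of each month.
May 1997 — 2nd Friday is May 9, 1997.
June 1997 — 2nd Friday is June 13, 1997.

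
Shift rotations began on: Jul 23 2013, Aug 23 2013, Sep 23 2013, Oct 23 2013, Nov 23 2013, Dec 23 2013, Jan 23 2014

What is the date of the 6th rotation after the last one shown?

Each date is the 23rd; the gaps (31, 31, 30, 31, 30, 31) track the month lengths.
The rule is the 23rd of each month.
Next: February 2014 → Feb 23 2014.
Next: March 2014 → Mar 23 2014.
Next: April 2014 → Apr 23 2014.
May 2014: May 23 2014.
Next: June 2014 → Jun 23 2014.
July 2014: Jul 23 2014.

Jul 23 2014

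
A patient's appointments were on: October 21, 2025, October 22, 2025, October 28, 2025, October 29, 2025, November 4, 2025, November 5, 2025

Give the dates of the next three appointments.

Every event lands on a Tuesday or Wednesday (gaps cycle 1, 6, 1, 6, 1).
So the schedule is: every Tuesday and Wednesday.
Next Tuesday: November 11, 2025.
Next Wednesday: November 12, 2025.
Next Tuesday: November 18, 2025.

November 11, 2025; November 12, 2025; November 18, 2025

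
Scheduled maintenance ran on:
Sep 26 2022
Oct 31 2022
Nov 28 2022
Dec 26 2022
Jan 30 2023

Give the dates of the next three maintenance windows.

Every date is a Monday; gaps 35, 28, 28, 35 days.
Each is the last Monday of its month (at least one falls on the 29th or later, ruling out '4th Monday').
Last Monday of February 2023: Feb 27 2023.
Last Monday of March 2023: Mar 27 2023.
Last Monday of April 2023: Apr 24 2023.

Feb 27 2023, Mar 27 2023, Apr 24 2023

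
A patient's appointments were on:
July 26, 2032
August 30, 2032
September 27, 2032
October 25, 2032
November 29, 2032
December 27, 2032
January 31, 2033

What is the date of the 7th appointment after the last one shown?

August 29, 2033

Every date is a Monday; gaps 35, 28, 28, 35, 28, 35 days.
Each is the last Monday of its month (at least one falls on the 29th or later, ruling out '4th Monday').
Last Monday of February 2033: February 28, 2033.
Last Monday of March 2033: March 28, 2033.
April 2033 ends with Monday April 25, 2033.
May 2033 ends with Monday May 30, 2033.
Last Monday of June 2033: June 27, 2033.
July 2033 ends with Monday July 25, 2033.
August 2033 ends with Monday August 29, 2033.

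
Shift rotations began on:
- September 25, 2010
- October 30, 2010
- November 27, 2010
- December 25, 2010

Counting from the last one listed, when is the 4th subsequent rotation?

These are Saturdays with 35, 28, 28-day gaps.
Each is the final Saturday of its month — October 30, 2010 is past the 28th, so '4th Saturday' doesn't fit.
Last Saturday of January 2011: January 29, 2011.
February 2011 ends with Saturday February 26, 2011.
March 2011 ends with Saturday March 26, 2011.
Last Saturday of April 2011: April 30, 2011.

April 30, 2011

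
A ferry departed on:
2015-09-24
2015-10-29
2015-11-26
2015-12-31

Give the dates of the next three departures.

These are Thursdays with 35, 28, 35-day gaps.
Each is the final Thursday of its month — 2015-10-29 is past the 28th, so '4th Thursday' doesn't fit.
Last Thursday of January 2016: 2016-01-28.
February 2016 ends with Thursday 2016-02-25.
Last Thursday of March 2016: 2016-03-31.

2016-01-28, 2016-02-25, 2016-03-31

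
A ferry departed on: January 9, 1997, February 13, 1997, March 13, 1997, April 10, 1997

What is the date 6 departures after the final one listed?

October 9, 1997

These are Thursdays at 28- or 35-day spacing (35, 28, 28).
The pattern: 2nd Thursday of the month.
2nd Thursday of May 1997: May 8, 1997.
2nd Thursday of June 1997: June 12, 1997.
July 1997 — 2nd Thursday is July 10, 1997.
2nd Thursday of August 1997: August 14, 1997.
September 1997 — 2nd Thursday is September 11, 1997.
October 1997 — 2nd Thursday is October 9, 1997.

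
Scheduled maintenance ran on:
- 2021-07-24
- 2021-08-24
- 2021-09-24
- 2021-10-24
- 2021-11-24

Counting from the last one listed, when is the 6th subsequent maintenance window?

Each date is the 24th; the gaps (31, 31, 30, 31) track the month lengths.
The rule is the 24th of each month.
Next: December 2021 → 2021-12-24.
Next: January 2022 → 2022-01-24.
February 2022: 2022-02-24.
Next: March 2022 → 2022-03-24.
Next: April 2022 → 2022-04-24.
May 2022: 2022-05-24.

2022-05-24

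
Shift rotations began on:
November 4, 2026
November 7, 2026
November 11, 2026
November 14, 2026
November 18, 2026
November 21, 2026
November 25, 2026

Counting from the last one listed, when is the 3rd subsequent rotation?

The gap pattern 3, 4, 3, 4, 3, 4 repeats every 2 events.
These are the Wednesdays and Saturdays of each week.
The following Saturday is November 28, 2026.
The following Wednesday is December 2, 2026.
The following Saturday is December 5, 2026.

December 5, 2026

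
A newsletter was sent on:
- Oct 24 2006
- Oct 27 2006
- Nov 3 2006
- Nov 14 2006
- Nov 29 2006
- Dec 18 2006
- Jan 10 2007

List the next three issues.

Intervals are 3, 7, 11, 15, 19, 23 days — an arithmetic progression with common difference 4.
Next gap: 27 days. Jan 10 2007 + 27 days = Feb 6 2007.
Next gap: 31 days. Feb 6 2007 + 31 days = Mar 9 2007.
Next gap: 35 days. Mar 9 2007 + 35 days = Apr 13 2007.

Feb 6 2007, Mar 9 2007, Apr 13 2007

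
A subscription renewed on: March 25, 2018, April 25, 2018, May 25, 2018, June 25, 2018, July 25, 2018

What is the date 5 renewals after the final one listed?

The day-of-month is always 25 (31, 30, 31, 30 days between events).
So this recurs on the 25th of each month.
Next: August 2018 → August 25, 2018.
September 2018: September 25, 2018.
Next: October 2018 → October 25, 2018.
Next: November 2018 → November 25, 2018.
December 2018: December 25, 2018.

December 25, 2018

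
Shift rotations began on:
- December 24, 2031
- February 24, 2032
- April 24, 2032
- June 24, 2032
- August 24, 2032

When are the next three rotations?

October 24, 2032; December 24, 2032; February 24, 2033

Gaps: 62, 60, 61, 61 days — not constant. Every event is on the 24th of the month.
Pattern: the 24th of every 2 months.
October 2032: October 24, 2032.
December 2032: December 24, 2032.
February 2033: February 24, 2033.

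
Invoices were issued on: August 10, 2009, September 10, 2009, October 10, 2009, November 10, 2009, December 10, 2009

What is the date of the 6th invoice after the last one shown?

June 10, 2010

Each date is the 10th; the gaps (31, 30, 31, 30) track the month lengths.
The rule is the 10th of each month.
Next: January 2010 → January 10, 2010.
February 2010: February 10, 2010.
March 2010: March 10, 2010.
Next: April 2010 → April 10, 2010.
Next: May 2010 → May 10, 2010.
Next: June 2010 → June 10, 2010.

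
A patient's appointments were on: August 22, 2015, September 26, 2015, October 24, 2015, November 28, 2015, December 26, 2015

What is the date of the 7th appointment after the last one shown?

July 23, 2016

All dates are Saturdays, 35, 28, 35, 28 days apart.
Specifically, the 4th Saturday of each month.
4th Saturday of January 2016: January 23, 2016.
4th Saturday of February 2016: February 27, 2016.
March 2016 — 4th Saturday is March 26, 2016.
4th Saturday of April 2016: April 23, 2016.
May 2016 — 4th Saturday is May 28, 2016.
June 2016 — 4th Saturday is June 25, 2016.
July 2016 — 4th Saturday is July 23, 2016.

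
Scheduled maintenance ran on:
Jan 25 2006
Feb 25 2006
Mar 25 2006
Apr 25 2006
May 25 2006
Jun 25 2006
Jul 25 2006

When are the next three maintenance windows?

The day-of-month is always 25 (31, 28, 31, 30, 31, 30 days between events).
So this recurs on the 25th of each month.
Next: August 2006 → Aug 25 2006.
Next: September 2006 → Sep 25 2006.
Next: October 2006 → Oct 25 2006.

Aug 25 2006, Sep 25 2006, Oct 25 2006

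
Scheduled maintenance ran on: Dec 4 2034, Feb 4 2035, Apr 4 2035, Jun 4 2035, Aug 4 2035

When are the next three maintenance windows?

Oct 4 2035, Dec 4 2035, Feb 4 2036

The day-of-month is always 4 (62, 59, 61, 61 days between events).
So this recurs on the 4th of every 2 months.
October 2035: Oct 4 2035.
December 2035: Dec 4 2035.
Next: February 2036 → Feb 4 2036.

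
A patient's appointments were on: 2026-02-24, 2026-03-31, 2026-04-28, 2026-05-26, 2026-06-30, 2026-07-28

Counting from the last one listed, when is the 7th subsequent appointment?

All Tuesdays; the gaps (35, 28, 28, 35, 28) vary with month length.
This is the last Tuesday of each month.
Last Tuesday of August 2026: 2026-08-25.
Last Tuesday of September 2026: 2026-09-29.
Last Tuesday of October 2026: 2026-10-27.
Last Tuesday of November 2026: 2026-11-24.
Last Tuesday of December 2026: 2026-12-29.
January 2027 ends with Tuesday 2027-01-26.
February 2027 ends with Tuesday 2027-02-23.

2027-02-23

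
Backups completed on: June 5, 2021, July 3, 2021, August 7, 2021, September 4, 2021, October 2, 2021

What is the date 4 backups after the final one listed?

February 5, 2022

These are Saturdays at 28- or 35-day spacing (28, 35, 28, 28).
The pattern: 1st Saturday of the month.
1st Saturday of November 2021: November 6, 2021.
1st Saturday of December 2021: December 4, 2021.
January 2022 — 1st Saturday is January 1, 2022.
February 2022 — 1st Saturday is February 5, 2022.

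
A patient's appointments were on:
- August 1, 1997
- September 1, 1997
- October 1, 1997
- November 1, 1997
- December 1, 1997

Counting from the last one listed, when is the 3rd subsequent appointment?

March 1, 1998

Each date is the 1st; the gaps (31, 30, 31, 30) track the month lengths.
The rule is the 1st of each month.
Next: January 1998 → January 1, 1998.
Next: February 1998 → February 1, 1998.
Next: March 1998 → March 1, 1998.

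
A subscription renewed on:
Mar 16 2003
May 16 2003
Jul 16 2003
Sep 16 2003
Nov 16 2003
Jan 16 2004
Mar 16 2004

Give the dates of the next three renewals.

Each date is the 16th; the gaps (61, 61, 62, 61, 61, 60) track the month lengths.
The rule is the 16th of every 2 months.
Next: May 2004 → May 16 2004.
July 2004: Jul 16 2004.
September 2004: Sep 16 2004.

May 16 2004, Jul 16 2004, Sep 16 2004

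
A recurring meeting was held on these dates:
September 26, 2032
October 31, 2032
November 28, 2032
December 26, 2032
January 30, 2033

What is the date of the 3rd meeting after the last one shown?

April 24, 2033

All Sundays; the gaps (35, 28, 28, 35) vary with month length.
This is the last Sunday of each month.
Last Sunday of February 2033: February 27, 2033.
Last Sunday of March 2033: March 27, 2033.
April 2033 ends with Sunday April 24, 2033.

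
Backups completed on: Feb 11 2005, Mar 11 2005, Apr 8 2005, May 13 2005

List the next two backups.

Gaps: 28, 28, 35 days — a mix of 28 and 35. Every date is a Friday.
Each is the 2nd Friday of its month.
2nd Friday of June 2005: Jun 10 2005.
July 2005 — 2nd Friday is Jul 8 2005.

Jun 10 2005, Jul 8 2005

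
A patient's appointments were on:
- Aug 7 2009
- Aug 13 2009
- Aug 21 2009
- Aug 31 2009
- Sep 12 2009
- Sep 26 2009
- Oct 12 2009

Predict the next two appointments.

Oct 30 2009, Nov 19 2009

The spacing grows by 2 each time: 6, 8, 10, 12, 14, 16 days.
Next gap: 18 days. Oct 12 2009 + 18 days = Oct 30 2009.
Next gap: 20 days. Oct 30 2009 + 20 days = Nov 19 2009.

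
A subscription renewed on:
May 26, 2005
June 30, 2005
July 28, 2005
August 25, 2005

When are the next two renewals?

September 29, 2005; October 27, 2005

All Thursdays; the gaps (35, 28, 28) vary with month length.
This is the last Thursday of each month.
Last Thursday of September 2005: September 29, 2005.
October 2005 ends with Thursday October 27, 2005.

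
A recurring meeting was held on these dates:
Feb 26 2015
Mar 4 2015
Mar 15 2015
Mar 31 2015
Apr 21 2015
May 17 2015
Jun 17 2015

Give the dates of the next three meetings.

The spacing grows by 5 each time: 6, 11, 16, 21, 26, 31 days.
Next gap: 36 days. Jun 17 2015 + 36 days = Jul 23 2015.
Next gap: 41 days. Jul 23 2015 + 41 days = Sep 2 2015.
Next gap: 46 days. Sep 2 2015 + 46 days = Oct 18 2015.

Jul 23 2015, Sep 2 2015, Oct 18 2015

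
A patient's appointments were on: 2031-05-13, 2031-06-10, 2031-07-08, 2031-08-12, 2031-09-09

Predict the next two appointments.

2031-10-14, 2031-11-11

Gaps: 28, 28, 35, 28 days — a mix of 28 and 35. Every date is a Tuesday.
Each is the 2nd Tuesday of its month.
October 2031 — 2nd Tuesday is 2031-10-14.
November 2031 — 2nd Tuesday is 2031-11-11.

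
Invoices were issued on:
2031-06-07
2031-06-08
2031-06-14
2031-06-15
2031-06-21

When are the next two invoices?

2031-06-22, 2031-06-28

Gaps: 1, 6, 1, 6 days — not constant, but cyclic with period 2.
The events fall on every Saturday and Sunday.
The following Sunday is 2031-06-22.
The following Saturday is 2031-06-28.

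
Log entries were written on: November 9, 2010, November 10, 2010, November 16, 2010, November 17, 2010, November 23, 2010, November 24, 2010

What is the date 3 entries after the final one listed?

December 7, 2010

Gaps: 1, 6, 1, 6, 1 days — not constant, but cyclic with period 2.
The events fall on every Tuesday and Wednesday.
The following Tuesday is November 30, 2010.
Next Wednesday: December 1, 2010.
The following Tuesday is December 7, 2010.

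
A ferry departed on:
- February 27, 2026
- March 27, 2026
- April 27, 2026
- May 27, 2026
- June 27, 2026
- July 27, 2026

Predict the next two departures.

The day-of-month is always 27 (28, 31, 30, 31, 30 days between events).
So this recurs on the 27th of each month.
August 2026: August 27, 2026.
Next: September 2026 → September 27, 2026.

August 27, 2026; September 27, 2026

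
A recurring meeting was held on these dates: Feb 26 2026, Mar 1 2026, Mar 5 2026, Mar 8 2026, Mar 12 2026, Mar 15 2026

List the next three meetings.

Every event lands on a Thursday or Sunday (gaps cycle 3, 4, 3, 4, 3).
So the schedule is: every Thursday and Sunday.
Next Thursday: Mar 19 2026.
The following Sunday is Mar 22 2026.
Next Thursday: Mar 26 2026.

Mar 19 2026, Mar 22 2026, Mar 26 2026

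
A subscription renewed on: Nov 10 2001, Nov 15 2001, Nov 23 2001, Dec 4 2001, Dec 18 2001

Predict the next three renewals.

Jan 4 2002, Jan 24 2002, Feb 16 2002

Intervals are 5, 8, 11, 14 days — an arithmetic progression with common difference 3.
Next gap: 17 days. Dec 18 2001 + 17 days = Jan 4 2002.
Next gap: 20 days. Jan 4 2002 + 20 days = Jan 24 2002.
Next gap: 23 days. Jan 24 2002 + 23 days = Feb 16 2002.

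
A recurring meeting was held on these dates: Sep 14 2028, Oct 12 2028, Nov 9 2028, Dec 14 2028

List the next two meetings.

These are Thursdays at 28- or 35-day spacing (28, 28, 35).
The pattern: 2nd Thursday of the month.
2nd Thursday of January 2029: Jan 11 2029.
February 2029 — 2nd Thursday is Feb 8 2029.

Jan 11 2029, Feb 8 2029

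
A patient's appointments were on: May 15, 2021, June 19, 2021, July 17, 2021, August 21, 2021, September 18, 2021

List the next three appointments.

October 16, 2021; November 20, 2021; December 18, 2021

These are Saturdays at 28- or 35-day spacing (35, 28, 35, 28).
The pattern: 3rd Saturday of the month.
October 2021 — 3rd Saturday is October 16, 2021.
3rd Saturday of November 2021: November 20, 2021.
December 2021 — 3rd Saturday is December 18, 2021.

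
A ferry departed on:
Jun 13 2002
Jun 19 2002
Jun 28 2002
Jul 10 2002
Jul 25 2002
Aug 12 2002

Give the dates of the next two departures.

Sep 2 2002, Sep 26 2002

Intervals are 6, 9, 12, 15, 18 days — an arithmetic progression with common difference 3.
Next gap: 21 days. Aug 12 2002 + 21 days = Sep 2 2002.
Next gap: 24 days. Sep 2 2002 + 24 days = Sep 26 2002.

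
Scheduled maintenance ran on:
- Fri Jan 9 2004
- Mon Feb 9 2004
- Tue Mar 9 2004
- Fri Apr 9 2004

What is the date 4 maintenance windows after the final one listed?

The day-of-month is always 9 (31, 29, 31 days between events).
So this recurs on the 9th of each month.
May 2004: Sun May 9 2004.
June 2004: Wed Jun 9 2004.
Next: July 2004 → Fri Jul 9 2004.
Next: August 2004 → Mon Aug 9 2004.

Mon Aug 9 2004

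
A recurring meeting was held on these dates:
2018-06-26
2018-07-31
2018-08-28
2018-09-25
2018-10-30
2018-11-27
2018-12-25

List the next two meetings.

These are Tuesdays with 35, 28, 28, 35, 28, 28-day gaps.
Each is the final Tuesday of its month — 2018-07-31 is past the 28th, so '4th Tuesday' doesn't fit.
January 2019 ends with Tuesday 2019-01-29.
Last Tuesday of February 2019: 2019-02-26.

2019-01-29, 2019-02-26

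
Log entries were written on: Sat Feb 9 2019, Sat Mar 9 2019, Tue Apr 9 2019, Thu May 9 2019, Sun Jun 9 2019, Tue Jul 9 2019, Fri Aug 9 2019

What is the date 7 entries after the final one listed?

Each date is the 9th; the gaps (28, 31, 30, 31, 30, 31) track the month lengths.
The rule is the 9th of each month.
September 2019: Mon Sep 9 2019.
October 2019: Wed Oct 9 2019.
November 2019: Sat Nov 9 2019.
December 2019: Mon Dec 9 2019.
Next: January 2020 → Thu Jan 9 2020.
February 2020: Sun Feb 9 2020.
March 2020: Mon Mar 9 2020.

Mon Mar 9 2020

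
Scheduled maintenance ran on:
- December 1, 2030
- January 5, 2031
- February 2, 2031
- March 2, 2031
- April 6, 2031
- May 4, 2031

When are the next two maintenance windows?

June 1, 2031; July 6, 2031

Gaps: 35, 28, 28, 35, 28 days — a mix of 28 and 35. Every date is a Sunday.
Each is the 1st Sunday of its month.
June 2031 — 1st Sunday is June 1, 2031.
July 2031 — 1st Sunday is July 6, 2031.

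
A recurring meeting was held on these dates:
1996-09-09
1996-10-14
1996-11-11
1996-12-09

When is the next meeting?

1997-01-13

Gaps: 35, 28, 28 days — a mix of 28 and 35. Every date is a Monday.
Each is the 2nd Monday of its month.
2nd Monday of January 1997: 1997-01-13.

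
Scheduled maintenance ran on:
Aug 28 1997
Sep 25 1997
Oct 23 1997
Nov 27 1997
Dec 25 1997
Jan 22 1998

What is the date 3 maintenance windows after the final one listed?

All dates are Thursdays, 28, 28, 35, 28, 28 days apart.
Specifically, the 4th Thursday of each month.
4th Thursday of February 1998: Feb 26 1998.
March 1998 — 4th Thursday is Mar 26 1998.
4th Thursday of April 1998: Apr 23 1998.

Apr 23 1998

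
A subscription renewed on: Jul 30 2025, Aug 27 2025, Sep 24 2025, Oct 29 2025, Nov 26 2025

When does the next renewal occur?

Dec 31 2025

These are Wednesdays with 28, 28, 35, 28-day gaps.
Each is the final Wednesday of its month — Jul 30 2025 is past the 28th, so '4th Wednesday' doesn't fit.
Last Wednesday of December 2025: Dec 31 2025.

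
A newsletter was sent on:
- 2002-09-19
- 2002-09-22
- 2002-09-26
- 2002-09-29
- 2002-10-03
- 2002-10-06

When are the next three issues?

Every event lands on a Thursday or Sunday (gaps cycle 3, 4, 3, 4, 3).
So the schedule is: every Thursday and Sunday.
Next Thursday: 2002-10-10.
Next Sunday: 2002-10-13.
The following Thursday is 2002-10-17.

2002-10-10, 2002-10-13, 2002-10-17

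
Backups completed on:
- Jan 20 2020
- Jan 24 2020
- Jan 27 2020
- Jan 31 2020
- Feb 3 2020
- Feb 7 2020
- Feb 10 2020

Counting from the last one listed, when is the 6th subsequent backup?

Mar 2 2020

Every event lands on a Monday or Friday (gaps cycle 4, 3, 4, 3, 4, 3).
So the schedule is: every Monday and Friday.
Next Friday: Feb 14 2020.
Next Monday: Feb 17 2020.
The following Friday is Feb 21 2020.
The following Monday is Feb 24 2020.
Next Friday: Feb 28 2020.
Next Monday: Mar 2 2020.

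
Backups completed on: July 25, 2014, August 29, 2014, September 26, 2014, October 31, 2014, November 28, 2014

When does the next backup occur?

December 26, 2014

These are Fridays with 35, 28, 35, 28-day gaps.
Each is the final Friday of its month — August 29, 2014 is past the 28th, so '4th Friday' doesn't fit.
Last Friday of December 2014: December 26, 2014.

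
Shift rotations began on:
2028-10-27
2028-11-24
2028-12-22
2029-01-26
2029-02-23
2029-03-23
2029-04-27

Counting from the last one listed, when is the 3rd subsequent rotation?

These are Fridays at 28- or 35-day spacing (28, 28, 35, 28, 28, 35).
The pattern: 4th Friday of the month.
May 2029 — 4th Friday is 2029-05-25.
June 2029 — 4th Friday is 2029-06-22.
4th Friday of July 2029: 2029-07-27.

2029-07-27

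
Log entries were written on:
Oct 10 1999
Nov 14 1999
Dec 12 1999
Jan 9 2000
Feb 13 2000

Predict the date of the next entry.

Gaps: 35, 28, 28, 35 days — a mix of 28 and 35. Every date is a Sunday.
Each is the 2nd Sunday of its month.
2nd Sunday of March 2000: Mar 12 2000.

Mar 12 2000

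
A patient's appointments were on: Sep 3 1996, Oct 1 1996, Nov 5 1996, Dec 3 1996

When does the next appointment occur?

Jan 7 1997

Gaps: 28, 35, 28 days — a mix of 28 and 35. Every date is a Tuesday.
Each is the 1st Tuesday of its month.
1st Tuesday of January 1997: Jan 7 1997.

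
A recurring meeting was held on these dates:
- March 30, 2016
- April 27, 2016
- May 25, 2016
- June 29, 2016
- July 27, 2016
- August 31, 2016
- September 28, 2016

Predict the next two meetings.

October 26, 2016; November 30, 2016

These are Wednesdays with 28, 28, 35, 28, 35, 28-day gaps.
Each is the final Wednesday of its month — March 30, 2016 is past the 28th, so '4th Wednesday' doesn't fit.
Last Wednesday of October 2016: October 26, 2016.
November 2016 ends with Wednesday November 30, 2016.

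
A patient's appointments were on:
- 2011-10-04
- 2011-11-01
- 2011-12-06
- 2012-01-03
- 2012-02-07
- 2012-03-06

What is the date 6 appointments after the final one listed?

All dates are Tuesdays, 28, 35, 28, 35, 28 days apart.
Specifically, the 1st Tuesday of each month.
1st Tuesday of April 2012: 2012-04-03.
May 2012 — 1st Tuesday is 2012-05-01.
1st Tuesday of June 2012: 2012-06-05.
July 2012 — 1st Tuesday is 2012-07-03.
1st Tuesday of August 2012: 2012-08-07.
September 2012 — 1st Tuesday is 2012-09-04.

2012-09-04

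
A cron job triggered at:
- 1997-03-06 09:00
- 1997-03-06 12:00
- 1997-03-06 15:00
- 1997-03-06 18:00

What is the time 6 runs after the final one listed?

1997-03-07 12:00

The interval is a steady 3 hours (3, 3, 3).
1997-03-06 18:00 + 3 h = 1997-03-06 21:00.
1997-03-06 21:00 + 3 h = 1997-03-07 00:00.
1997-03-07 00:00 + 3 h = 1997-03-07 03:00.
1997-03-07 03:00 + 3 h = 1997-03-07 06:00.
1997-03-07 06:00 + 3 h = 1997-03-07 09:00.
1997-03-07 09:00 + 3 h = 1997-03-07 12:00.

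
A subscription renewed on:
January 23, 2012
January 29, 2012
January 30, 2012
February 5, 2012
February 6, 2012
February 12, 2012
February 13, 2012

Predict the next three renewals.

February 19, 2012; February 20, 2012; February 26, 2012

Every event lands on a Monday or Sunday (gaps cycle 6, 1, 6, 1, 6, 1).
So the schedule is: every Monday and Sunday.
Next Sunday: February 19, 2012.
Next Monday: February 20, 2012.
Next Sunday: February 26, 2012.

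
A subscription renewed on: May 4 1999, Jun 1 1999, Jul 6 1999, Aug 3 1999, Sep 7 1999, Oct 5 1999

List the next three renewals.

Gaps: 28, 35, 28, 35, 28 days — a mix of 28 and 35. Every date is a Tuesday.
Each is the 1st Tuesday of its month.
1st Tuesday of November 1999: Nov 2 1999.
December 1999 — 1st Tuesday is Dec 7 1999.
January 2000 — 1st Tuesday is Jan 4 2000.

Nov 2 1999, Dec 7 1999, Jan 4 2000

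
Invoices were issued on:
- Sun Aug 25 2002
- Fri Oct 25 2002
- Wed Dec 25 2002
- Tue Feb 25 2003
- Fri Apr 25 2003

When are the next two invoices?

Each date is the 25th; the gaps (61, 61, 62, 59) track the month lengths.
The rule is the 25th of every 2 months.
Next: June 2003 → Wed Jun 25 2003.
Next: August 2003 → Mon Aug 25 2003.

Wed Jun 25 2003, Mon Aug 25 2003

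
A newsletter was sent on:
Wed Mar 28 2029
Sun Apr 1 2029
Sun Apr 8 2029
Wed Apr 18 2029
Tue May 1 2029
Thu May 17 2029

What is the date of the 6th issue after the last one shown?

Tue Oct 23 2029

Gaps: 4, 7, 10, 13, 16 days — each gap is 3 larger than the previous one.
Next gap: 19 days. Thu May 17 2029 + 19 days = Tue Jun 5 2029.
Next gap: 22 days. Tue Jun 5 2029 + 22 days = Wed Jun 27 2029.
Next gap: 25 days. Wed Jun 27 2029 + 25 days = Sun Jul 22 2029.
Next gap: 28 days. Sun Jul 22 2029 + 28 days = Sun Aug 19 2029.
Next gap: 31 days. Sun Aug 19 2029 + 31 days = Wed Sep 19 2029.
Next gap: 34 days. Wed Sep 19 2029 + 34 days = Tue Oct 23 2029.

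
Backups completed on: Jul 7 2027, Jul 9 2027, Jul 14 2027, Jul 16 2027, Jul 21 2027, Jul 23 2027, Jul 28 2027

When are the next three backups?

Jul 30 2027, Aug 4 2027, Aug 6 2027

Every event lands on a Wednesday or Friday (gaps cycle 2, 5, 2, 5, 2, 5).
So the schedule is: every Wednesday and Friday.
The following Friday is Jul 30 2027.
The following Wednesday is Aug 4 2027.
Next Friday: Aug 6 2027.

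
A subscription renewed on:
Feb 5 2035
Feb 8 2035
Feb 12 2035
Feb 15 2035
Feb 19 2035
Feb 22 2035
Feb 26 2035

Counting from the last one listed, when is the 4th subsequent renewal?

Mar 12 2035

Gaps: 3, 4, 3, 4, 3, 4 days — not constant, but cyclic with period 2.
The events fall on every Monday and Thursday.
Next Thursday: Mar 1 2035.
Next Monday: Mar 5 2035.
Next Thursday: Mar 8 2035.
The following Monday is Mar 12 2035.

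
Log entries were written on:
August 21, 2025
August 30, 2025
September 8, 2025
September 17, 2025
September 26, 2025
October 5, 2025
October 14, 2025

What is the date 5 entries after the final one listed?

November 28, 2025

Gaps between consecutive events: 9, 9, 9, 9, 9, 9 days — a constant 9-day interval.
October 14, 2025 + 9 days = October 23, 2025.
October 23, 2025 + 9 days = November 1, 2025.
November 1, 2025 + 9 days = November 10, 2025.
November 10, 2025 + 9 days = November 19, 2025.
November 19, 2025 + 9 days = November 28, 2025.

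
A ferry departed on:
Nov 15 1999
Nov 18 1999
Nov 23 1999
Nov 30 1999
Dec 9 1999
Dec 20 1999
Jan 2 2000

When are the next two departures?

Jan 17 2000, Feb 3 2000

The spacing grows by 2 each time: 3, 5, 7, 9, 11, 13 days.
Next gap: 15 days. Jan 2 2000 + 15 days = Jan 17 2000.
Next gap: 17 days. Jan 17 2000 + 17 days = Feb 3 2000.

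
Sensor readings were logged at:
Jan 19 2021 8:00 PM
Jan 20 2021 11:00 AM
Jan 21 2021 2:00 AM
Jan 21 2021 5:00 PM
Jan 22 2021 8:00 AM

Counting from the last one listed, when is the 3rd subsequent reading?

Jan 24 2021 5:00 AM

Gaps: 15, 15, 15, 15 hours — each event is 15 hours after the previous one.
Jan 22 2021 8:00 AM + 15 h = Jan 22 2021 11:00 PM.
Jan 22 2021 11:00 PM + 15 h = Jan 23 2021 2:00 PM.
Jan 23 2021 2:00 PM + 15 h = Jan 24 2021 5:00 AM.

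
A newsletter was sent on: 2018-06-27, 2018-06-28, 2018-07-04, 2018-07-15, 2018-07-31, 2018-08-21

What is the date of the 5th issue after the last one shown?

2019-02-17

Intervals are 1, 6, 11, 16, 21 days — an arithmetic progression with common difference 5.
Next gap: 26 days. 2018-08-21 + 26 days = 2018-09-16.
Next gap: 31 days. 2018-09-16 + 31 days = 2018-10-17.
Next gap: 36 days. 2018-10-17 + 36 days = 2018-11-22.
Next gap: 41 days. 2018-11-22 + 41 days = 2019-01-02.
Next gap: 46 days. 2019-01-02 + 46 days = 2019-02-17.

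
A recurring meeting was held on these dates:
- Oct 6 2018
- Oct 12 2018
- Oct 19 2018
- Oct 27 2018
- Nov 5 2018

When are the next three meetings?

Nov 15 2018, Nov 26 2018, Dec 8 2018

Gaps: 6, 7, 8, 9 days — each gap is 1 larger than the previous one.
Next gap: 10 days. Nov 5 2018 + 10 days = Nov 15 2018.
Next gap: 11 days. Nov 15 2018 + 11 days = Nov 26 2018.
Next gap: 12 days. Nov 26 2018 + 12 days = Dec 8 2018.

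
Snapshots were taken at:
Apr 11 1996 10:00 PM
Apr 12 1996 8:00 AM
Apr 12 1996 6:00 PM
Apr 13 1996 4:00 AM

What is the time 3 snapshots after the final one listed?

Apr 14 1996 10:00 AM

The interval is a steady 10 hours (10, 10, 10).
Apr 13 1996 4:00 AM + 10 h = Apr 13 1996 2:00 PM.
Apr 13 1996 2:00 PM + 10 h = Apr 14 1996 12:00 AM.
Apr 14 1996 12:00 AM + 10 h = Apr 14 1996 10:00 AM.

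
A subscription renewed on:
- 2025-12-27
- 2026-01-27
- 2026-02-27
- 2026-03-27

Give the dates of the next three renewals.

2026-04-27, 2026-05-27, 2026-06-27

Each date is the 27th; the gaps (31, 31, 28) track the month lengths.
The rule is the 27th of each month.
April 2026: 2026-04-27.
May 2026: 2026-05-27.
June 2026: 2026-06-27.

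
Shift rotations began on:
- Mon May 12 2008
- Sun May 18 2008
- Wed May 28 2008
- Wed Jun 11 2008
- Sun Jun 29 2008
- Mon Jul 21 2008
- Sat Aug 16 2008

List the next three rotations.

The spacing grows by 4 each time: 6, 10, 14, 18, 22, 26 days.
Next gap: 30 days. Sat Aug 16 2008 + 30 days = Mon Sep 15 2008.
Next gap: 34 days. Mon Sep 15 2008 + 34 days = Sun Oct 19 2008.
Next gap: 38 days. Sun Oct 19 2008 + 38 days = Wed Nov 26 2008.

Mon Sep 15 2008, Sun Oct 19 2008, Wed Nov 26 2008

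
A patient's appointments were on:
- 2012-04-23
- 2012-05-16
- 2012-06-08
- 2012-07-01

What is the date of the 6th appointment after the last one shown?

2012-11-16

Gaps between consecutive events: 23, 23, 23 days — a constant 23-day interval.
2012-07-01 + 23 days = 2012-07-24.
2012-07-24 + 23 days = 2012-08-16.
2012-08-16 + 23 days = 2012-09-08.
2012-09-08 + 23 days = 2012-10-01.
2012-10-01 + 23 days = 2012-10-24.
2012-10-24 + 23 days = 2012-11-16.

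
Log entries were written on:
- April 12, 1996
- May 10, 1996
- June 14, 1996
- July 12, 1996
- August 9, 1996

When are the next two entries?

These are Fridays at 28- or 35-day spacing (28, 35, 28, 28).
The pattern: 2nd Friday of the month.
2nd Friday of September 1996: September 13, 1996.
October 1996 — 2nd Friday is October 11, 1996.

September 13, 1996; October 11, 1996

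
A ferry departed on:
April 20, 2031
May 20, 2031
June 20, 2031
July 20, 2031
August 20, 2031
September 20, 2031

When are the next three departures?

October 20, 2031; November 20, 2031; December 20, 2031

The day-of-month is always 20 (30, 31, 30, 31, 31 days between events).
So this recurs on the 20th of each month.
October 2031: October 20, 2031.
November 2031: November 20, 2031.
Next: December 2031 → December 20, 2031.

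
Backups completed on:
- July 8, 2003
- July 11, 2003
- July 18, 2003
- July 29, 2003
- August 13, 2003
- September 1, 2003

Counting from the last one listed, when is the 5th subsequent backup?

The spacing grows by 4 each time: 3, 7, 11, 15, 19 days.
Next gap: 23 days. September 1, 2003 + 23 days = September 24, 2003.
Next gap: 27 days. September 24, 2003 + 27 days = October 21, 2003.
Next gap: 31 days. October 21, 2003 + 31 days = November 21, 2003.
Next gap: 35 days. November 21, 2003 + 35 days = December 26, 2003.
Next gap: 39 days. December 26, 2003 + 39 days = February 3, 2004.

February 3, 2004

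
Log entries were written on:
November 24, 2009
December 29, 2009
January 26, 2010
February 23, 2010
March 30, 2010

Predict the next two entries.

April 27, 2010; May 25, 2010

These are Tuesdays with 35, 28, 28, 35-day gaps.
Each is the final Tuesday of its month — December 29, 2009 is past the 28th, so '4th Tuesday' doesn't fit.
April 2010 ends with Tuesday April 27, 2010.
Last Tuesday of May 2010: May 25, 2010.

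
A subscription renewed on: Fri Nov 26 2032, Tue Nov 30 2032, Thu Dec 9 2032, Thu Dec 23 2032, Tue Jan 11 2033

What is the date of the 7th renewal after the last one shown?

Tue Oct 11 2033

Intervals are 4, 9, 14, 19 days — an arithmetic progression with common difference 5.
Next gap: 24 days. Tue Jan 11 2033 + 24 days = Fri Feb 4 2033.
Next gap: 29 days. Fri Feb 4 2033 + 29 days = Sat Mar 5 2033.
Next gap: 34 days. Sat Mar 5 2033 + 34 days = Fri Apr 8 2033.
Next gap: 39 days. Fri Apr 8 2033 + 39 days = Tue May 17 2033.
Next gap: 44 days. Tue May 17 2033 + 44 days = Thu Jun 30 2033.
Next gap: 49 days. Thu Jun 30 2033 + 49 days = Thu Aug 18 2033.
Next gap: 54 days. Thu Aug 18 2033 + 54 days = Tue Oct 11 2033.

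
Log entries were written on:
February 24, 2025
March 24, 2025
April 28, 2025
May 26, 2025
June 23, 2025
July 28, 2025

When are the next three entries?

August 25, 2025; September 22, 2025; October 27, 2025

These are Mondays at 28- or 35-day spacing (28, 35, 28, 28, 35).
The pattern: 4th Monday of the month.
August 2025 — 4th Monday is August 25, 2025.
September 2025 — 4th Monday is September 22, 2025.
October 2025 — 4th Monday is October 27, 2025.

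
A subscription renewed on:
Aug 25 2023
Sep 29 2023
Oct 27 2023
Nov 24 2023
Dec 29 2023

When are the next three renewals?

Every date is a Friday; gaps 35, 28, 28, 35 days.
Each is the last Friday of its month (at least one falls on the 29th or later, ruling out '4th Friday').
January 2024 ends with Friday Jan 26 2024.
Last Friday of February 2024: Feb 23 2024.
Last Friday of March 2024: Mar 29 2024.

Jan 26 2024, Feb 23 2024, Mar 29 2024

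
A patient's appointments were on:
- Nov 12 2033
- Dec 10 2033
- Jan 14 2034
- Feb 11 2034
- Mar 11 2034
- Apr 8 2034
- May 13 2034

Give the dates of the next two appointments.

Jun 10 2034, Jul 8 2034

All dates are Saturdays, 28, 35, 28, 28, 28, 35 days apart.
Specifically, the 2nd Saturday of each month.
2nd Saturday of June 2034: Jun 10 2034.
July 2034 — 2nd Saturday is Jul 8 2034.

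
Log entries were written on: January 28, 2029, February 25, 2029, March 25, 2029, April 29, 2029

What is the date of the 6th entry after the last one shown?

Every date is a Sunday; gaps 28, 28, 35 days.
Each is the last Sunday of its month (at least one falls on the 29th or later, ruling out '4th Sunday').
Last Sunday of May 2029: May 27, 2029.
June 2029 ends with Sunday June 24, 2029.
July 2029 ends with Sunday July 29, 2029.
Last Sunday of August 2029: August 26, 2029.
Last Sunday of September 2029: September 30, 2029.
Last Sunday of October 2029: October 28, 2029.

October 28, 2029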